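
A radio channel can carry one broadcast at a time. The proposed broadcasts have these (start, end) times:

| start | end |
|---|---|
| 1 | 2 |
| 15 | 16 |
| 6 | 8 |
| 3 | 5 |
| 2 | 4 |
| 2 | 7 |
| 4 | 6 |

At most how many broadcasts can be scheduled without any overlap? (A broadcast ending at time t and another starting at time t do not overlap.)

5

Sorted by end: (1,2)  (2,4)  (3,5)  (4,6)  (2,7)  (6,8)  (15,16)
take (1,2); take (2,4); skip (3,5); take (4,6); skip (2,7); take (6,8); take (15,16).
Selected 5 broadcasts.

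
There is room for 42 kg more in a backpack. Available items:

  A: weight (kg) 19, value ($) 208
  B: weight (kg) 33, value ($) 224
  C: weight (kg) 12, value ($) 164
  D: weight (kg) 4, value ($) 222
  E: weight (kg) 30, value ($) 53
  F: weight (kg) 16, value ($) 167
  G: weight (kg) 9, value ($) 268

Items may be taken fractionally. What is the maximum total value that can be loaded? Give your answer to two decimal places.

Greedy by value/weight ratio, highest first.
Order: D (222/4=55.50) > G (268/9=29.78) > C (164/12=13.67) > A (208/19=10.95) > F (167/16=10.44) > B (224/33=6.79) > E (53/30=1.77)
Fill: take D (4 @ 222) → take G (9 @ 268) → take C (12 @ 164) → take 17/19 of A → 186.11; 42/42 used.
Total value = 840.11

840.11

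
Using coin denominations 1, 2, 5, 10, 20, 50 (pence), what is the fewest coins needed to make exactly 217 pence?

7

Use the largest denomination that fits, subtract, and repeat.
217 − 4×50→17 − 1×10→7 − 1×5→2 − 1×2→0
Total coins = 4 + 1 + 1 + 1 = 7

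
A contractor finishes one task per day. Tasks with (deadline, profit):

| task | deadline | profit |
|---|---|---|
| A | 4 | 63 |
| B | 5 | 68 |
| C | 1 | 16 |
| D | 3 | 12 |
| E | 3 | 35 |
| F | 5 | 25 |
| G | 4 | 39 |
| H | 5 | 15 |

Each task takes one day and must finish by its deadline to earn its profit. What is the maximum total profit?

Take jobs in profit order; each goes to the latest open slot no later than its deadline.
Profit order: B=68 A=63 G=39 E=35 F=25 C=16 H=15 D=12
Assign: B→slot 5, A→slot 4, G→slot 3, E→slot 2, F→slot 1, C skipped, H skipped, D skipped.
Slots: [1:F] [2:E] [3:G] [4:A] [5:B]
Profit = 25 + 35 + 39 + 63 + 68 = 230

230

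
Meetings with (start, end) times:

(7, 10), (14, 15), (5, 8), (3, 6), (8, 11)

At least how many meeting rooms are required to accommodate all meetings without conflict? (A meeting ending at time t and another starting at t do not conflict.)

2

The answer is the maximum number of intervals overlapping at any instant.
starts: [3, 5, 7, 8, 14]
ends:   [6, 8, 10, 11, 15]
s3→1 s5→2  — peak 2.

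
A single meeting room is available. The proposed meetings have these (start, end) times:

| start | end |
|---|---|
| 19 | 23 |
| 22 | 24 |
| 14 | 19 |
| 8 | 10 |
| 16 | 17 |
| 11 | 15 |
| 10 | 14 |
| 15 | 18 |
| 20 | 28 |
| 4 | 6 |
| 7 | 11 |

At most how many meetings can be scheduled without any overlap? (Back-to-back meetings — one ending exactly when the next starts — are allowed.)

5

Greedy by earliest finish: after sorting by end time, pick each interval compatible with the last pick.
By end time: (4,6), (8,10), (7,11), (10,14), (11,15), (16,17), (15,18), (14,19), (19,23), (22,24), (20,28).
Pick (4,6); next start ≥ 6 → (8,10); next start ≥ 10 → (10,14); next start ≥ 14 → (16,17); next start ≥ 17 → (19,23).
Selected 5 meetings.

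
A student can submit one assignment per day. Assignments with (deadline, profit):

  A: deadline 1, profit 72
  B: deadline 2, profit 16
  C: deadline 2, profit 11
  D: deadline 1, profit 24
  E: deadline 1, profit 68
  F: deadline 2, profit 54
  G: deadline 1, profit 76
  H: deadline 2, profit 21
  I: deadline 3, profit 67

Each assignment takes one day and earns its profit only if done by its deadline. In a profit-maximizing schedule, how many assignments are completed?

3

Profit order: G=76 A=72 E=68 I=67 F=54 D=24 H=21 B=16 C=11
Assign: G→slot 1, A skipped, E skipped, I→slot 3, F→slot 2, D skipped, H skipped, B skipped, C skipped.
Slots: [1:G] [2:F] [3:I]
3 of 9 scheduled.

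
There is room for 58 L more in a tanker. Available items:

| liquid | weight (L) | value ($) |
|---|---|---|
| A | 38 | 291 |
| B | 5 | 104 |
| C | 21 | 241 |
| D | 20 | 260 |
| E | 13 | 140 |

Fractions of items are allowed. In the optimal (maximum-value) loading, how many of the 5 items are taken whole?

Order: B (104/5=20.80) > D (260/20=13.00) > C (241/21=11.48) > E (140/13=10.77) > A (291/38=7.66)
Fill: take B (5 @ 104) → take D (20 @ 260) → take C (21 @ 241) → take 12/13 of E → 129.23; 58/58 used.
3 item(s) taken whole; one partial (take 12/13 of E).

3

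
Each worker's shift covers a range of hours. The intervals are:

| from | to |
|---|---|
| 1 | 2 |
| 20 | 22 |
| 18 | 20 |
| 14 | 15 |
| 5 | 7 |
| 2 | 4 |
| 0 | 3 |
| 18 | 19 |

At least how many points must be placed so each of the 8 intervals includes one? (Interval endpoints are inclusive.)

Process intervals by earliest right end; each time one isn't hit yet, stab at its right endpoint.
Sorted: [1,2] [0,3] [2,4] [5,7] [14,15] [18,19] [18,20] [20,22]
{[1,2],[0,3],[2,4]} hit by 2; {[5,7]} hit by 7; {[14,15]} hit by 15; {[18,19],[18,20]} hit by 19; {[20,22]} hit by 22.
Points: 2, 7, 15, 19, 22 (5 total).

5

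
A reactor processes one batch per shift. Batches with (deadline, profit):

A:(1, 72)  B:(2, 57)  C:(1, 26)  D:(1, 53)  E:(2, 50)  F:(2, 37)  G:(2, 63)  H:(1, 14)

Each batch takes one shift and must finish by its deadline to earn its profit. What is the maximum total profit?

Take jobs in profit order; each goes to the latest open slot no later than its deadline.
By profit: A(d1,72), G(d2,63), B(d2,57), D(d1,53), E(d2,50), F(d2,37), C(d1,26), H(d1,14)
A→slot 1; G→slot 2; B skipped; D skipped; E skipped; F skipped; C skipped; H skipped.
Profit = 72 + 63 = 135

135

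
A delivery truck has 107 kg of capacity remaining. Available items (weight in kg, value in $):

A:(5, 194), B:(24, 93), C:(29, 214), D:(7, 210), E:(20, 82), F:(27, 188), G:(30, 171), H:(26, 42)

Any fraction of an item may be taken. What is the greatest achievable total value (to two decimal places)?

Greedy by value/weight ratio, highest first.
Ratios (sorted): A 38.80, D 30.00, C 7.38, F 6.96, G 5.70, E 4.10, B 3.88, H 1.62
take A (5 @ 194); take D (7 @ 210); take C (29 @ 214); take F (27 @ 188); take G (30 @ 171); take 9/20 of E → 36.90. Capacity used 107/107.
Total value = 1013.90

1013.90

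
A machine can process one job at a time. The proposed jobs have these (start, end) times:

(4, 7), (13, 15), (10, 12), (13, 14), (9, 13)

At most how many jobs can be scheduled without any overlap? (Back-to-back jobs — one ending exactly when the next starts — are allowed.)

3

Greedy by earliest finish: after sorting by end time, pick each interval compatible with the last pick.
Sorted by end: (4,7)  (10,12)  (9,13)  (13,14)  (13,15)
take (4,7); take (10,12); take (13,14).
Selected 3 jobs.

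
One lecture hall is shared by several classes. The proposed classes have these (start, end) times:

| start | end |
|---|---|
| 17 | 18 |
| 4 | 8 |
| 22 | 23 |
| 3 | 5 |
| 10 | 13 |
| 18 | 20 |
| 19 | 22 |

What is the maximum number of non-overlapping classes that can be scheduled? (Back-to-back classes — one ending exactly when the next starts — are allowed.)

5

Sort by end time and greedily take each interval whose start is ≥ the last chosen end.
By end time: (3,5), (4,8), (10,13), (17,18), (18,20), (19,22), (22,23).
Pick (3,5); next start ≥ 5 → (10,13); next start ≥ 13 → (17,18); next start ≥ 18 → (18,20); next start ≥ 20 → (22,23).
Selected 5 classes.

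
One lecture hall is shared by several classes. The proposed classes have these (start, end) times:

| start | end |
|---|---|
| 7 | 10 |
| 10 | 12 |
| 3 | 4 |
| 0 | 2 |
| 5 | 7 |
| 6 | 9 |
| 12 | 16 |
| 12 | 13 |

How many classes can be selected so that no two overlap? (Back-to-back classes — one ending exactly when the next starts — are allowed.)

6

By end time: (0,2), (3,4), (5,7), (6,9), (7,10), (10,12), (12,13), (12,16).
Pick (0,2); next start ≥ 2 → (3,4); next start ≥ 4 → (5,7); next start ≥ 7 → (7,10); next start ≥ 10 → (10,12); next start ≥ 12 → (12,13).
Selected 6 classes.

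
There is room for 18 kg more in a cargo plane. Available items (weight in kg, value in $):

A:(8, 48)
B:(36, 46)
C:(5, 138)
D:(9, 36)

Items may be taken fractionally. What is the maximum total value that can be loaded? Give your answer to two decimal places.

206.00

Ratios (sorted): C 27.60, A 6.00, D 4.00, B 1.28
take C (5 @ 138); take A (8 @ 48); take 5/9 of D → 20.00. Capacity used 18/18.
Total value = 206.00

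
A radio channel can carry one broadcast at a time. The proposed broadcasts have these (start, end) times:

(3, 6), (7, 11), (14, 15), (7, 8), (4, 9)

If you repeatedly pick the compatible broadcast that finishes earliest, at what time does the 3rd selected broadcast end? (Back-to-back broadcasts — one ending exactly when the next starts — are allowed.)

15

Sorted by end: (3,6)  (7,8)  (4,9)  (7,11)  (14,15)
take (3,6); take (7,8); skip (4,9); skip (7,11); take (14,15).
Selected: (3,6) (7,8) (14,15)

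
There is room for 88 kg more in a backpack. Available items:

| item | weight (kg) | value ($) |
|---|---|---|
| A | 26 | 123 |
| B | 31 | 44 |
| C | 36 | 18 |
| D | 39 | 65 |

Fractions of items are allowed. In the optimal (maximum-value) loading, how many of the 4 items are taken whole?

Order: A (123/26=4.73) > D (65/39=1.67) > B (44/31=1.42) > C (18/36=0.50)
Fill: take A (26 @ 123) → take D (39 @ 65) → take 23/31 of B → 32.65; 88/88 used.
2 item(s) taken whole; one partial (take 23/31 of B).

2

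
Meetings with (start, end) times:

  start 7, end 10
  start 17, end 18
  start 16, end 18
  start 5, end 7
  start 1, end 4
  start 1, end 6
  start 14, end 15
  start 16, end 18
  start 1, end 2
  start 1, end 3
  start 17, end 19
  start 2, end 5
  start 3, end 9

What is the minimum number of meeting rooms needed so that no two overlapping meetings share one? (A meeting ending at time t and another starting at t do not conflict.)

starts: [1, 1, 1, 1, 2, 3, 5, 7, 14, 16, 16, 17, 17]
ends:   [2, 3, 4, 5, 6, 7, 9, 10, 15, 18, 18, 18, 19]
s1→1 s1→2 s1→3 s1→4  — peak 4.

4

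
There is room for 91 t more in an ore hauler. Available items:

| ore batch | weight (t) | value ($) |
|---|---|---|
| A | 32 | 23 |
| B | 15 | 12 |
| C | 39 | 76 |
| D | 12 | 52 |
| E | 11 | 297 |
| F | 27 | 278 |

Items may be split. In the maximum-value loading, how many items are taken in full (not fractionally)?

4

Sort by value per unit weight and fill in that order.
Order: E (297/11=27.00) > F (278/27=10.30) > D (52/12=4.33) > C (76/39=1.95) > B (12/15=0.80) > A (23/32=0.72)
Fill: take E (11 @ 297) → take F (27 @ 278) → take D (12 @ 52) → take C (39 @ 76) → take 2/15 of B → 1.60; 91/91 used.
4 item(s) taken whole; one partial (take 2/15 of B).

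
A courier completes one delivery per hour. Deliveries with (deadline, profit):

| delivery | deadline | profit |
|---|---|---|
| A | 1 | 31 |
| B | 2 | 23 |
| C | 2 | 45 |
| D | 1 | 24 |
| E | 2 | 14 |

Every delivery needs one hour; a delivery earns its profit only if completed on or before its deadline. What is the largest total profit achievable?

76

Sort by profit descending; place each in the latest free slot ≤ its deadline.
Profit order: C=45 A=31 D=24 B=23 E=14
Assign: C→slot 2, A→slot 1, D skipped, B skipped, E skipped.
Slots: [1:A] [2:C]
Profit = 31 + 45 = 76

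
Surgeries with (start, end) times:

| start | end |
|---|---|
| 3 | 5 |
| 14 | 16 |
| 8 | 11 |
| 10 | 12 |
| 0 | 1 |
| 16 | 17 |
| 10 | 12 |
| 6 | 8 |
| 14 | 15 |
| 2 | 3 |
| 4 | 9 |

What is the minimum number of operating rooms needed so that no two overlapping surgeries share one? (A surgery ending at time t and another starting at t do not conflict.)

3

starts: [0, 2, 3, 4, 6, 8, 10, 10, 14, 14, 16]
ends:   [1, 3, 5, 8, 9, 11, 12, 12, 15, 16, 17]
s0→1 e1→0 s2→1 e3→0 s3→1 s4→2 e5→1 s6→2 e8→1 s8→2 e9→1 s10→2 s10→3  — peak 3.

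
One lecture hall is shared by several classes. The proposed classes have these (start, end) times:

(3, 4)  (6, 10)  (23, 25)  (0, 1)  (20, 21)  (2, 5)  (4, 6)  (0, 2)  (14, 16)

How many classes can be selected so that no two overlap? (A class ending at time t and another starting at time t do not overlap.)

Sort by end time and greedily take each interval whose start is ≥ the last chosen end.
By end time: (0,1), (0,2), (3,4), (2,5), (4,6), (6,10), (14,16), (20,21), (23,25).
Pick (0,1); next start ≥ 1 → (3,4); next start ≥ 4 → (4,6); next start ≥ 6 → (6,10); next start ≥ 10 → (14,16); next start ≥ 16 → (20,21); next start ≥ 21 → (23,25).
Selected 7 classes.

7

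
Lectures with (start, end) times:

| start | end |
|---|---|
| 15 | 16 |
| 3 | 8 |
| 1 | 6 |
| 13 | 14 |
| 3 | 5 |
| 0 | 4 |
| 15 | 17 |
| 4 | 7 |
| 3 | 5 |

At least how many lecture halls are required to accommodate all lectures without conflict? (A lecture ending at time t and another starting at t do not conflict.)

Count concurrent intervals with a sweep; the peak is the room count.
starts: [0, 1, 3, 3, 3, 4, 13, 15, 15]
ends:   [4, 5, 5, 6, 7, 8, 14, 16, 17]
s0→1 s1→2 s3→3 s3→4 s3→5  — peak 5.

5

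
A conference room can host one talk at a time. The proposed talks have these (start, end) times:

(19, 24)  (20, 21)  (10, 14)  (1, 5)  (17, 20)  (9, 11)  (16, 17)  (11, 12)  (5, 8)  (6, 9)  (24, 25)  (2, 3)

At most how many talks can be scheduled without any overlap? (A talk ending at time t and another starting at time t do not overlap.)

By end time: (2,3), (1,5), (5,8), (6,9), (9,11), (11,12), (10,14), (16,17), (17,20), (20,21), (19,24), (24,25).
Pick (2,3); next start ≥ 3 → (5,8); next start ≥ 8 → (9,11); next start ≥ 11 → (11,12); next start ≥ 12 → (16,17); next start ≥ 17 → (17,20); next start ≥ 20 → (20,21); next start ≥ 21 → (24,25).
Selected 8 talks.

8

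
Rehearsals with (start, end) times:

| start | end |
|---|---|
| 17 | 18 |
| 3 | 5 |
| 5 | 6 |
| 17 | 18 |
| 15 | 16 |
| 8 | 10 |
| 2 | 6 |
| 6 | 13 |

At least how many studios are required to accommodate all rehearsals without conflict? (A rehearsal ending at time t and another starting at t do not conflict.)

2

Count concurrent intervals with a sweep; the peak is the room count.
starts: [2, 3, 5, 6, 8, 15, 17, 17]
ends:   [5, 6, 6, 10, 13, 16, 18, 18]
s2→1 s3→2  — peak 2.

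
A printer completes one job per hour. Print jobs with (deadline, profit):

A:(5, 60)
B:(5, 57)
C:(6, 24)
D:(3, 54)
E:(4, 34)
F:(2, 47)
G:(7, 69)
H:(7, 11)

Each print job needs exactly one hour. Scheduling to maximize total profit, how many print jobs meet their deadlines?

7

Take jobs in profit order; each goes to the latest open slot no later than its deadline.
By profit: G(d7,69), A(d5,60), B(d5,57), D(d3,54), F(d2,47), E(d4,34), C(d6,24), H(d7,11)
G→slot 7; A→slot 5; B→slot 4; D→slot 3; F→slot 2; E→slot 1; C→slot 6; H skipped.
7 of 8 scheduled.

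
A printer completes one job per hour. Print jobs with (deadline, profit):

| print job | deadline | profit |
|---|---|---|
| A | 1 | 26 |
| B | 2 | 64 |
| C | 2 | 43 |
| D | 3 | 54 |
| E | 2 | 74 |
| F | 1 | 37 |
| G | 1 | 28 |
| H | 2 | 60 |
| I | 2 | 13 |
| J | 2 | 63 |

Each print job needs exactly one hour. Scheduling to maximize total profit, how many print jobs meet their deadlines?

3

Take jobs in profit order; each goes to the latest open slot no later than its deadline.
By profit: E(d2,74), B(d2,64), J(d2,63), H(d2,60), D(d3,54), C(d2,43), F(d1,37), G(d1,28), A(d1,26), I(d2,13)
E→slot 2; B→slot 1; J skipped; H skipped; D→slot 3; C skipped; F skipped; G skipped; A skipped; I skipped.
3 of 10 scheduled.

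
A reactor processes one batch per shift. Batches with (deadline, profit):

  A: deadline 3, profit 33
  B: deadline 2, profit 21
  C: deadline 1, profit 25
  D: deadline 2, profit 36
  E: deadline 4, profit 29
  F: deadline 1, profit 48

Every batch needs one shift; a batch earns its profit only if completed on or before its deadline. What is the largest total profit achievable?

146

Profit order: F=48 D=36 A=33 E=29 C=25 B=21
Assign: F→slot 1, D→slot 2, A→slot 3, E→slot 4, C skipped, B skipped.
Slots: [1:F] [2:D] [3:A] [4:E]
Profit = 48 + 36 + 33 + 29 = 146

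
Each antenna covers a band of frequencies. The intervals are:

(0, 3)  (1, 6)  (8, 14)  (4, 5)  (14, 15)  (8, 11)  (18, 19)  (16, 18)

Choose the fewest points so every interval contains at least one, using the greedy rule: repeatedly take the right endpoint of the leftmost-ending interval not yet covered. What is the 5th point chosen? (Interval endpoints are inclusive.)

By right end: [0,3]  [4,5]  [1,6]  [8,11]  [8,14]  [14,15]  [16,18]  [18,19]
[0,3] uncovered → point at 3; [4,5] uncovered → point at 5; [8,11] uncovered → point at 11; [14,15] uncovered → point at 15; [16,18] uncovered → point at 18.
Points: 3, 5, 11, 15, 18 (5 total).

18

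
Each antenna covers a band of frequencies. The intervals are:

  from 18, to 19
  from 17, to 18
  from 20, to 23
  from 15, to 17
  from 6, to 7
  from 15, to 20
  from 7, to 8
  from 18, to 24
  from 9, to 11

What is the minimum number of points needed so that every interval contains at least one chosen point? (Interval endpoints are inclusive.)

5

By right end: [6,7]  [7,8]  [9,11]  [15,17]  [17,18]  [18,19]  [15,20]  [20,23]  [18,24]
[6,7] uncovered → point at 7; [9,11] uncovered → point at 11; [15,17] uncovered → point at 17; [18,19] uncovered → point at 19; [20,23] uncovered → point at 23.
Points: 7, 11, 17, 19, 23 (5 total).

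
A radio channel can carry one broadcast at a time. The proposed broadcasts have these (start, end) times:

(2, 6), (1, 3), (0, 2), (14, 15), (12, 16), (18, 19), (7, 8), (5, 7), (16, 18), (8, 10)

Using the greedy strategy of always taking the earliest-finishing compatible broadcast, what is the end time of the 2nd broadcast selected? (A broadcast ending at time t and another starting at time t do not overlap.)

Greedy by earliest finish: after sorting by end time, pick each interval compatible with the last pick.
By end time: (0,2), (1,3), (2,6), (5,7), (7,8), (8,10), (14,15), (12,16), (16,18), (18,19).
Pick (0,2); next start ≥ 2 → (2,6); next start ≥ 6 → (7,8); next start ≥ 8 → (8,10); next start ≥ 10 → (14,15); next start ≥ 15 → (16,18); next start ≥ 18 → (18,19).
Selected: (0,2) (2,6) (7,8) (8,10) (14,15) (16,18) (18,19)

6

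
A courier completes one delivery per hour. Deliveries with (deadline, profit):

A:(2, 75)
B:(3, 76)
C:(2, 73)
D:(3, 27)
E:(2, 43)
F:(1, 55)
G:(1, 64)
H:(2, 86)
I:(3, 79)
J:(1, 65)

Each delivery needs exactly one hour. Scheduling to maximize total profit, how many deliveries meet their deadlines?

Take jobs in profit order; each goes to the latest open slot no later than its deadline.
Profit order: H=86 I=79 B=76 A=75 C=73 J=65 G=64 F=55 E=43 D=27
Assign: H→slot 2, I→slot 3, B→slot 1, A skipped, C skipped, J skipped, G skipped, F skipped, E skipped, D skipped.
Slots: [1:B] [2:H] [3:I]
3 of 10 scheduled.

3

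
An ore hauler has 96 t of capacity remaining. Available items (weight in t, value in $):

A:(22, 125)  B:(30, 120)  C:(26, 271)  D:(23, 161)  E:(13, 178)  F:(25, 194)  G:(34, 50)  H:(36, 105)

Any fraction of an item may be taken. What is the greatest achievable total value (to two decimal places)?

855.14

Greedy by value/weight ratio, highest first.
Order: E (178/13=13.69) > C (271/26=10.42) > F (194/25=7.76) > D (161/23=7.00) > A (125/22=5.68) > B (120/30=4.00) > H (105/36=2.92) > G (50/34=1.47)
Fill: take E (13 @ 178) → take C (26 @ 271) → take F (25 @ 194) → take D (23 @ 161) → take 9/22 of A → 51.14; 96/96 used.
Total value = 855.14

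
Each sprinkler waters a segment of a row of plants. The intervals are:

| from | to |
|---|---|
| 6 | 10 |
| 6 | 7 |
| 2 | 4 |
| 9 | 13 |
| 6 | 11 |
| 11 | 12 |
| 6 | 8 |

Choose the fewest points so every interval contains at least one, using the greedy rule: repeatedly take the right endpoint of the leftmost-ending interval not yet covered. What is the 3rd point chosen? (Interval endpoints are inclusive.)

12

Process intervals by earliest right end; each time one isn't hit yet, stab at its right endpoint.
By right end: [2,4]  [6,7]  [6,8]  [6,10]  [6,11]  [11,12]  [9,13]
[2,4] uncovered → point at 4; [6,7] uncovered → point at 7; [11,12] uncovered → point at 12.
Points: 4, 7, 12 (3 total).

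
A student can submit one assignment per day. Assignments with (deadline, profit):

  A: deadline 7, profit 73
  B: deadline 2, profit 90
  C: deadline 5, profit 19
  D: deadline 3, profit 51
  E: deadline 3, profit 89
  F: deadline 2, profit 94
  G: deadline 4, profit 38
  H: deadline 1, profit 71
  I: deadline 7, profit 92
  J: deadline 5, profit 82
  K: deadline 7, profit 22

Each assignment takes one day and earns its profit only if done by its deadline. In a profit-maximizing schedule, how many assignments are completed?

7

Profit order: F=94 I=92 B=90 E=89 J=82 A=73 H=71 D=51 G=38 K=22 C=19
Assign: F→slot 2, I→slot 7, B→slot 1, E→slot 3, J→slot 5, A→slot 6, H skipped, D skipped, G→slot 4, K skipped, C skipped.
Slots: [1:B] [2:F] [3:E] [4:G] [5:J] [6:A] [7:I]
7 of 11 scheduled.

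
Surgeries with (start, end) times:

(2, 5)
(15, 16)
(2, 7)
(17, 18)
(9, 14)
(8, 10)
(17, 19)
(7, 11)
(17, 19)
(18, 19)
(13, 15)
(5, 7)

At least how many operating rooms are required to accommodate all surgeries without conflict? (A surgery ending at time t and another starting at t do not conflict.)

3

The answer is the maximum number of intervals overlapping at any instant.
Events (time:±→running): 2:+→1 2:+→2 5:-→1 5:+→2 7:-→1 7:-→0 7:+→1 8:+→2 9:+→3 … peak 3.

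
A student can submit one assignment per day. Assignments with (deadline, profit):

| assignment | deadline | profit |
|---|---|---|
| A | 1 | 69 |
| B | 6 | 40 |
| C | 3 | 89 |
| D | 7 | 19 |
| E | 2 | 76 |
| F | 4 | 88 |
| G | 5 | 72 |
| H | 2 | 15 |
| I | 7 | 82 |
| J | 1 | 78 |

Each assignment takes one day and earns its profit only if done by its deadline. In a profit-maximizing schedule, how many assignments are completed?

7

Profit order: C=89 F=88 I=82 J=78 E=76 G=72 A=69 B=40 D=19 H=15
Assign: C→slot 3, F→slot 4, I→slot 7, J→slot 1, E→slot 2, G→slot 5, A skipped, B→slot 6, D skipped, H skipped.
Slots: [1:J] [2:E] [3:C] [4:F] [5:G] [6:B] [7:I]
7 of 10 scheduled.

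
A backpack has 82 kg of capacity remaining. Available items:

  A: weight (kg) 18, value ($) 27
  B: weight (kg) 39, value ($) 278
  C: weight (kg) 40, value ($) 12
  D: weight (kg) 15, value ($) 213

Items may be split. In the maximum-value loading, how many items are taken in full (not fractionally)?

3

Sort by value per unit weight and fill in that order.
Ratios (sorted): D 14.20, B 7.13, A 1.50, C 0.30
take D (15 @ 213); take B (39 @ 278); take A (18 @ 27); take 10/40 of C → 3.00. Capacity used 82/82.
3 item(s) taken whole; one partial (take 10/40 of C).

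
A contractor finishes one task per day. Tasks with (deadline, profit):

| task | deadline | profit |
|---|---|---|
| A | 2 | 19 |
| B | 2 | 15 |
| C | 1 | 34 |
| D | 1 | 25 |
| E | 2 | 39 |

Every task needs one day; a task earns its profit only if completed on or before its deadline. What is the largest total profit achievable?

Sort by profit descending; place each in the latest free slot ≤ its deadline.
Profit order: E=39 C=34 D=25 A=19 B=15
Assign: E→slot 2, C→slot 1, D skipped, A skipped, B skipped.
Slots: [1:C] [2:E]
Profit = 34 + 39 = 73

73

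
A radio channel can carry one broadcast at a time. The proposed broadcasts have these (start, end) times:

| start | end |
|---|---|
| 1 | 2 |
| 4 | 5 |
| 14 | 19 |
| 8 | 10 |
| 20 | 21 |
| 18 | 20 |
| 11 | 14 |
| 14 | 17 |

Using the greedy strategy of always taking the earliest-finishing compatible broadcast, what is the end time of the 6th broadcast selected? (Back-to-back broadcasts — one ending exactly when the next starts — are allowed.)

Greedy by earliest finish: after sorting by end time, pick each interval compatible with the last pick.
By end time: (1,2), (4,5), (8,10), (11,14), (14,17), (14,19), (18,20), (20,21).
Pick (1,2); next start ≥ 2 → (4,5); next start ≥ 5 → (8,10); next start ≥ 10 → (11,14); next start ≥ 14 → (14,17); next start ≥ 17 → (18,20); next start ≥ 20 → (20,21).
Selected: (1,2) (4,5) (8,10) (11,14) (14,17) (18,20) (20,21)

20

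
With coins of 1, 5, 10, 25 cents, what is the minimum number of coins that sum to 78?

78 − 3×25→3 − 3×1→0
Total coins = 3 + 3 = 6

6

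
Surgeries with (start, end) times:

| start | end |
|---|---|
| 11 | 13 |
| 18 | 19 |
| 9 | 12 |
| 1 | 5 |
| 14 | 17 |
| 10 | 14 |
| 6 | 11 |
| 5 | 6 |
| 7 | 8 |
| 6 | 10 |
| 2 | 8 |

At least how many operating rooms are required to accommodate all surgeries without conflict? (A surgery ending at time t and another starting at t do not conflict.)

Events (time:±→running): 1:+→1 2:+→2 5:-→1 5:+→2 6:-→1 6:+→2 6:+→3 7:+→4 … peak 4.

4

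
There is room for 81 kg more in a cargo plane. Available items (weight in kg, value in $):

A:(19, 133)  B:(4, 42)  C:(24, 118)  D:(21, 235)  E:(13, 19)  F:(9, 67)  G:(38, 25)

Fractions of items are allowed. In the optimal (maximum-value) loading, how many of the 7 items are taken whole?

5

Order: D (235/21=11.19) > B (42/4=10.50) > F (67/9=7.44) > A (133/19=7.00) > C (118/24=4.92) > E (19/13=1.46) > G (25/38=0.66)
Fill: take D (21 @ 235) → take B (4 @ 42) → take F (9 @ 67) → take A (19 @ 133) → take C (24 @ 118) → take 4/13 of E → 5.85; 81/81 used.
5 item(s) taken whole; one partial (take 4/13 of E).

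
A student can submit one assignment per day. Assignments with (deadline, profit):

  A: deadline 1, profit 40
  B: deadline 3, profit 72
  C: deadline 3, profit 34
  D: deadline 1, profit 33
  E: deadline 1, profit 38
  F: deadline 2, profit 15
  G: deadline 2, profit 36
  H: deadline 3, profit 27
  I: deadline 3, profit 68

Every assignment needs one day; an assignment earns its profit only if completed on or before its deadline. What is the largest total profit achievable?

Sort by profit descending; place each in the latest free slot ≤ its deadline.
Profit order: B=72 I=68 A=40 E=38 G=36 C=34 D=33 H=27 F=15
Assign: B→slot 3, I→slot 2, A→slot 1, E skipped, G skipped, C skipped, D skipped, H skipped, F skipped.
Slots: [1:A] [2:I] [3:B]
Profit = 40 + 68 + 72 = 180

180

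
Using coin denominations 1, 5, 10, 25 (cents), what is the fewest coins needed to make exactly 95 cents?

5

95 − 3×25→20 − 2×10→0
Total coins = 3 + 2 = 5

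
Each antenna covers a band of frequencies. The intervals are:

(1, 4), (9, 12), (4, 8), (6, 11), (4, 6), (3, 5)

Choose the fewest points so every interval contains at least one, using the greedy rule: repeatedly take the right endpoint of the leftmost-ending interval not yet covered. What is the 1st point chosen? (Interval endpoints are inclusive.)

Process intervals by earliest right end; each time one isn't hit yet, stab at its right endpoint.
By right end: [1,4]  [3,5]  [4,6]  [4,8]  [6,11]  [9,12]
[1,4] uncovered → point at 4; [6,11] uncovered → point at 11.
Points: 4, 11 (2 total).

4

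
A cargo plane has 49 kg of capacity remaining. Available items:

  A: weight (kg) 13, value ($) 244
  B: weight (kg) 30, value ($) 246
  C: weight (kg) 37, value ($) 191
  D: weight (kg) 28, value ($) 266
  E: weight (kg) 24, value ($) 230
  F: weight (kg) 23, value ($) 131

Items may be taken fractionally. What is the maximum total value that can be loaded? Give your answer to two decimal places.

588.00

Ratios (sorted): A 18.77, E 9.58, D 9.50, B 8.20, F 5.70, C 5.16
take A (13 @ 244); take E (24 @ 230); take 12/28 of D → 114.00. Capacity used 49/49.
Total value = 588.00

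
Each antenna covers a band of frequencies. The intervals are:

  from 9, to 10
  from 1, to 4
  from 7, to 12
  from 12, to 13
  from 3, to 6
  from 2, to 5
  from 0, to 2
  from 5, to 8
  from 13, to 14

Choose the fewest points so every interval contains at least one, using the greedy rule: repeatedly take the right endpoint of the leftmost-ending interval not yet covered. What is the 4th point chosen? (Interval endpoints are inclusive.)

13

Process intervals by earliest right end; each time one isn't hit yet, stab at its right endpoint.
Sorted: [0,2] [1,4] [2,5] [3,6] [5,8] [9,10] [7,12] [12,13] [13,14]
{[0,2],[1,4],[2,5]} hit by 2; {[3,6],[5,8]} hit by 6; {[9,10],[7,12]} hit by 10; {[12,13],[13,14]} hit by 13.
Points: 2, 6, 10, 13 (4 total).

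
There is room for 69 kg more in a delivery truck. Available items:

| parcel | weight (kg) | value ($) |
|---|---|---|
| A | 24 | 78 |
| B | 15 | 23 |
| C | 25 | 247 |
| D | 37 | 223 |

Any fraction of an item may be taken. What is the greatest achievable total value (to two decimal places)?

Greedy by value/weight ratio, highest first.
Ratios (sorted): C 9.88, D 6.03, A 3.25, B 1.53
take C (25 @ 247); take D (37 @ 223); take 7/24 of A → 22.75. Capacity used 69/69.
Total value = 492.75

492.75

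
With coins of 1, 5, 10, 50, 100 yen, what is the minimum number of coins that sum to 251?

4

Greedy: take as many of the largest coin as possible, then repeat with the remainder.
251 = 2×100 + 1×50 + 1×1
Total coins = 2 + 1 + 1 = 4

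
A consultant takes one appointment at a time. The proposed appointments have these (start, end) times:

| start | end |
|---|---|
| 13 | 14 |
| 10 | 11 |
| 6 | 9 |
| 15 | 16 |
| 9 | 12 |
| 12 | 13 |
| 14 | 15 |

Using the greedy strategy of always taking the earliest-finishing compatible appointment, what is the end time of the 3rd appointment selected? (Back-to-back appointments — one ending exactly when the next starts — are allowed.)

13

Sort by end time and greedily take each interval whose start is ≥ the last chosen end.
By end time: (6,9), (10,11), (9,12), (12,13), (13,14), (14,15), (15,16).
Pick (6,9); next start ≥ 9 → (10,11); next start ≥ 11 → (12,13); next start ≥ 13 → (13,14); next start ≥ 14 → (14,15); next start ≥ 15 → (15,16).
Selected: (6,9) (10,11) (12,13) (13,14) (14,15) (15,16)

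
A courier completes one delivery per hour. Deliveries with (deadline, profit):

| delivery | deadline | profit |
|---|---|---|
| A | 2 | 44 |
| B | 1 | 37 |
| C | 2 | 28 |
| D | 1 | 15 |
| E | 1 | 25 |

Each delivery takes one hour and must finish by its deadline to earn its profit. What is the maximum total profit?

Sort by profit descending; place each in the latest free slot ≤ its deadline.
Profit order: A=44 B=37 C=28 E=25 D=15
Assign: A→slot 2, B→slot 1, C skipped, E skipped, D skipped.
Slots: [1:B] [2:A]
Profit = 37 + 44 = 81

81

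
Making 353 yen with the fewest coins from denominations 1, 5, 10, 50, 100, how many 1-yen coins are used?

353 − 3×100→53 − 1×50→3 − 3×1→0
Count of 1: 3

3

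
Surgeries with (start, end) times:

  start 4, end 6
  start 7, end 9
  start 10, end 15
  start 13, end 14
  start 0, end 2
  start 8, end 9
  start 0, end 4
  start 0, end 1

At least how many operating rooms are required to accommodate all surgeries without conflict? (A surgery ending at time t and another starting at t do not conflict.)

starts: [0, 0, 0, 4, 7, 8, 10, 13]
ends:   [1, 2, 4, 6, 9, 9, 14, 15]
s0→1 s0→2 s0→3  — peak 3.

3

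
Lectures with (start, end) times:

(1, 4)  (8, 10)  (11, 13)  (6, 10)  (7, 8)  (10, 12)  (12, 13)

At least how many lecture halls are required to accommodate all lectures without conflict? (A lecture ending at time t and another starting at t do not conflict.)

Events (time:±→running): 1:+→1 4:-→0 6:+→1 7:+→2 … peak 2.

2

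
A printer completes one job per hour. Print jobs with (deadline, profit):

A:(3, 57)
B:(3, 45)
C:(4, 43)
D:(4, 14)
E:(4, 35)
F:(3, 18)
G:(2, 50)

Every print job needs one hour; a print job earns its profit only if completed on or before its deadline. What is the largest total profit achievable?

Take jobs in profit order; each goes to the latest open slot no later than its deadline.
Profit order: A=57 G=50 B=45 C=43 E=35 F=18 D=14
Assign: A→slot 3, G→slot 2, B→slot 1, C→slot 4, E skipped, F skipped, D skipped.
Slots: [1:B] [2:G] [3:A] [4:C]
Profit = 45 + 50 + 57 + 43 = 195

195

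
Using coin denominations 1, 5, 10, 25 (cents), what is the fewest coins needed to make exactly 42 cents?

5

Greedy: take as many of the largest coin as possible, then repeat with the remainder.
42 − 1×25→17 − 1×10→7 − 1×5→2 − 2×1→0
Total coins = 1 + 1 + 1 + 2 = 5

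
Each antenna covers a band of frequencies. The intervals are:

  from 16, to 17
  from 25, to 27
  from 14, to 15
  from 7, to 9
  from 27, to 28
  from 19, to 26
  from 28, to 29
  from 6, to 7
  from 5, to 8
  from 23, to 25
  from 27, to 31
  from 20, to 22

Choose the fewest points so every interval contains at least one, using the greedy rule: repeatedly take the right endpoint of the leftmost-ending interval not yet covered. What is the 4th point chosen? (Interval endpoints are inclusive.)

22

Sort by right endpoint; whenever an interval is uncovered, place a point at its right end.
By right end: [6,7]  [5,8]  [7,9]  [14,15]  [16,17]  [20,22]  [23,25]  [19,26]  [25,27]  [27,28]  [28,29]  [27,31]
[6,7] uncovered → point at 7; [14,15] uncovered → point at 15; [16,17] uncovered → point at 17; [20,22] uncovered → point at 22; [23,25] uncovered → point at 25; [27,28] uncovered → point at 28.
Points: 7, 15, 17, 22, 25, 28 (6 total).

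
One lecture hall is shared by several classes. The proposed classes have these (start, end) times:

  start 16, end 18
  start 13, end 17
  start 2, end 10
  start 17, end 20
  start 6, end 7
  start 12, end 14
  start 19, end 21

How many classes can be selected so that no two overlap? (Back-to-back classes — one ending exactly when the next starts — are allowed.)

By end time: (6,7), (2,10), (12,14), (13,17), (16,18), (17,20), (19,21).
Pick (6,7); next start ≥ 7 → (12,14); next start ≥ 14 → (16,18); next start ≥ 18 → (19,21).
Selected 4 classes.

4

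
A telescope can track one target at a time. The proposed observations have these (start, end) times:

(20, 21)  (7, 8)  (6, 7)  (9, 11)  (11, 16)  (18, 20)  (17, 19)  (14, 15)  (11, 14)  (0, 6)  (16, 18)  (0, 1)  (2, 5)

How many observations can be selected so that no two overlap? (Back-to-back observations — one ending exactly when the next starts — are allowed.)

By end time: (0,1), (2,5), (0,6), (6,7), (7,8), (9,11), (11,14), (14,15), (11,16), (16,18), (17,19), (18,20), (20,21).
Pick (0,1); next start ≥ 1 → (2,5); next start ≥ 5 → (6,7); next start ≥ 7 → (7,8); next start ≥ 8 → (9,11); next start ≥ 11 → (11,14); next start ≥ 14 → (14,15); next start ≥ 15 → (16,18); next start ≥ 18 → (18,20); next start ≥ 20 → (20,21).
Selected 10 observations.

10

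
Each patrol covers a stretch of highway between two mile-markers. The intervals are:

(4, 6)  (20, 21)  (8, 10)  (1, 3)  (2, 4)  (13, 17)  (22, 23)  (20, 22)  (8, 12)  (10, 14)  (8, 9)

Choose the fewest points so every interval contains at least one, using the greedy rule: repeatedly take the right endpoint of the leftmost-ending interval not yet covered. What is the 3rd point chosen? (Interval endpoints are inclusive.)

Process intervals by earliest right end; each time one isn't hit yet, stab at its right endpoint.
By right end: [1,3]  [2,4]  [4,6]  [8,9]  [8,10]  [8,12]  [10,14]  [13,17]  [20,21]  [20,22]  [22,23]
[1,3] uncovered → point at 3; [4,6] uncovered → point at 6; [8,9] uncovered → point at 9; [10,14] uncovered → point at 14; [20,21] uncovered → point at 21; [22,23] uncovered → point at 23.
Points: 3, 6, 9, 14, 21, 23 (6 total).

9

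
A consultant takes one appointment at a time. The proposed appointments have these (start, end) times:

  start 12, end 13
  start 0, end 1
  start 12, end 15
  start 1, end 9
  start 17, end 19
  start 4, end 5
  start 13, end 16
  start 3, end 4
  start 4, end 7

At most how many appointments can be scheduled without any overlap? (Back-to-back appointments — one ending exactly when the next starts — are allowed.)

Sorted by end: (0,1)  (3,4)  (4,5)  (4,7)  (1,9)  (12,13)  (12,15)  (13,16)  (17,19)
take (0,1); take (3,4); take (4,5); skip (4,7); take (12,13); skip (12,15); take (13,16); take (17,19).
Selected 6 appointments.

6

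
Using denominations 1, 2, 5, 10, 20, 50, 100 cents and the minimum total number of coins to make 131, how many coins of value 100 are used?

131 = 1×100 + 1×20 + 1×10 + 1×1
Count of 100: 1

1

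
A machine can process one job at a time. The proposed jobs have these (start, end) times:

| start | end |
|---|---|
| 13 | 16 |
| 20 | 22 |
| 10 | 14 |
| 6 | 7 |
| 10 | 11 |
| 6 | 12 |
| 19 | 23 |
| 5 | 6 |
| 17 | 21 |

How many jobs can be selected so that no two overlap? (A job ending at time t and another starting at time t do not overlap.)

Sort by end time and greedily take each interval whose start is ≥ the last chosen end.
Sorted by end: (5,6)  (6,7)  (10,11)  (6,12)  (10,14)  (13,16)  (17,21)  (20,22)  (19,23)
take (5,6); take (6,7); take (10,11); take (13,16); take (17,21); skip (19,23).
Selected 5 jobs.

5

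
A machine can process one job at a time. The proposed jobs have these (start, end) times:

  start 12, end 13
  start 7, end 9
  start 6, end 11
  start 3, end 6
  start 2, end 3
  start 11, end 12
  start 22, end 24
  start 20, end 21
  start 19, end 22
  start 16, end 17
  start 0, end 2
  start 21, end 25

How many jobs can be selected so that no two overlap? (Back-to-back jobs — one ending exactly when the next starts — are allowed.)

9

By end time: (0,2), (2,3), (3,6), (7,9), (6,11), (11,12), (12,13), (16,17), (20,21), (19,22), (22,24), (21,25).
Pick (0,2); next start ≥ 2 → (2,3); next start ≥ 3 → (3,6); next start ≥ 6 → (7,9); next start ≥ 9 → (11,12); next start ≥ 12 → (12,13); next start ≥ 13 → (16,17); next start ≥ 17 → (20,21); next start ≥ 21 → (22,24).
Selected 9 jobs.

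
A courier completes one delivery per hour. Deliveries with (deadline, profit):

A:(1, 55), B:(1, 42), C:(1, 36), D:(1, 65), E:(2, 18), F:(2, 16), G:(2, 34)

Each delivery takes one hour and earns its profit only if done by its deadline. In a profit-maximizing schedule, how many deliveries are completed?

Sort by profit descending; place each in the latest free slot ≤ its deadline.
Profit order: D=65 A=55 B=42 C=36 G=34 E=18 F=16
Assign: D→slot 1, A skipped, B skipped, C skipped, G→slot 2, E skipped, F skipped.
Slots: [1:D] [2:G]
2 of 7 scheduled.

2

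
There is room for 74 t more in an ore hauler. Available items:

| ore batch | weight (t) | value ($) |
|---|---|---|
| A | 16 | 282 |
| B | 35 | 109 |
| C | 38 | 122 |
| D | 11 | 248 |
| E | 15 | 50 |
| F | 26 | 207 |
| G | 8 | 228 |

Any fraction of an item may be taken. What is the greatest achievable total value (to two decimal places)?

Greedy by value/weight ratio, highest first.
Order: G (228/8=28.50) > D (248/11=22.55) > A (282/16=17.62) > F (207/26=7.96) > E (50/15=3.33) > C (122/38=3.21) > B (109/35=3.11)
Fill: take G (8 @ 228) → take D (11 @ 248) → take A (16 @ 282) → take F (26 @ 207) → take 13/15 of E → 43.33; 74/74 used.
Total value = 1008.33

1008.33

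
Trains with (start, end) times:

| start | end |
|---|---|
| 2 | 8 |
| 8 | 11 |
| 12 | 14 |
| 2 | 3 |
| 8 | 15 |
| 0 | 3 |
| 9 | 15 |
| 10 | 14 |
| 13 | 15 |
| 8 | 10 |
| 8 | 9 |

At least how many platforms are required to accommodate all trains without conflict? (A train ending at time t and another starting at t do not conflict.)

5

starts: [0, 2, 2, 8, 8, 8, 8, 9, 10, 12, 13]
ends:   [3, 3, 8, 9, 10, 11, 14, 14, 15, 15, 15]
s0→1 s2→2 s2→3 e3→2 e3→1 e8→0 s8→1 s8→2 s8→3 s8→4 e9→3 s9→4 e10→3 s10→4 e11→3 s12→4 s13→5  — peak 5.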